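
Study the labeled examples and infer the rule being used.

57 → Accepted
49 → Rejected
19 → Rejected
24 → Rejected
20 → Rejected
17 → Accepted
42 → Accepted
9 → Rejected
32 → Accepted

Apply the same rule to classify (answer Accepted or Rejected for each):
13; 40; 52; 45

Rejected, Rejected, Accepted, Rejected

The simplest hypothesis consistent with all the labels is: ≡ 2 (mod 5).
13: 13 mod 5 = 3 — lacks this property, so Rejected.
40: 40 mod 5 = 0 — lacks this property, so Rejected.
52: 52 mod 5 = 2 — satisfies this, so Accepted.
45: 45 mod 5 = 0 — lacks this property, so Rejected.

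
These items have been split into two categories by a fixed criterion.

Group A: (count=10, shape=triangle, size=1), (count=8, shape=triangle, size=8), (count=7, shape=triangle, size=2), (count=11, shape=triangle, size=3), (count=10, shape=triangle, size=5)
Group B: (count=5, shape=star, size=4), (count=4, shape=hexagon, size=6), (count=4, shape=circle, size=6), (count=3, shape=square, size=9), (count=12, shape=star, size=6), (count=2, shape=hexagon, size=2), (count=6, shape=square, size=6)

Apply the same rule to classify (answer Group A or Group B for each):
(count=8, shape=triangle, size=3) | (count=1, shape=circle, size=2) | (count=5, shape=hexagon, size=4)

Group A, Group B, Group B

The common property of the 'Group A' items is: shape is triangle. No 'Group B' item has it.
(count=8, shape=triangle, size=3) → shape is triangle → Group A.
(count=1, shape=circle, size=2) → shape is circle → Group B.
(count=5, shape=hexagon, size=4) → shape is hexagon → Group B.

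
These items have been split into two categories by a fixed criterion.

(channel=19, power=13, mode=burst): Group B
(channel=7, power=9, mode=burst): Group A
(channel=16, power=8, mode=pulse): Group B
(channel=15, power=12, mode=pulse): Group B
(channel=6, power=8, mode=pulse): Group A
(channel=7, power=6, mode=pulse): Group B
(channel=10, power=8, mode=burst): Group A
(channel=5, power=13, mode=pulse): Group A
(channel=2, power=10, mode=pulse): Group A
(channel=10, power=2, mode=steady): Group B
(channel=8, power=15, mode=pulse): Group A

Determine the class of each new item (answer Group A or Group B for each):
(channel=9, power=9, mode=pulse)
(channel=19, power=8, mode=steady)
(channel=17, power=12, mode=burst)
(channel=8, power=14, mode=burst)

The classifier is using: power ≥ 8 AND channel ≤ 10.

Group A, Group B, Group B, Group A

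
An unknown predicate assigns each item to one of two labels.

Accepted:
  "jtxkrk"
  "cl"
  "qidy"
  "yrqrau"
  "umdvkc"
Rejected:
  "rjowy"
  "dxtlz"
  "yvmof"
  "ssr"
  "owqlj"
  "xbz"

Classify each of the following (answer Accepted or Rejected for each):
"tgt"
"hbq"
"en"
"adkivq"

Rejected, Rejected, Accepted, Accepted

The pattern is that an item is 'Accepted' exactly when: even length.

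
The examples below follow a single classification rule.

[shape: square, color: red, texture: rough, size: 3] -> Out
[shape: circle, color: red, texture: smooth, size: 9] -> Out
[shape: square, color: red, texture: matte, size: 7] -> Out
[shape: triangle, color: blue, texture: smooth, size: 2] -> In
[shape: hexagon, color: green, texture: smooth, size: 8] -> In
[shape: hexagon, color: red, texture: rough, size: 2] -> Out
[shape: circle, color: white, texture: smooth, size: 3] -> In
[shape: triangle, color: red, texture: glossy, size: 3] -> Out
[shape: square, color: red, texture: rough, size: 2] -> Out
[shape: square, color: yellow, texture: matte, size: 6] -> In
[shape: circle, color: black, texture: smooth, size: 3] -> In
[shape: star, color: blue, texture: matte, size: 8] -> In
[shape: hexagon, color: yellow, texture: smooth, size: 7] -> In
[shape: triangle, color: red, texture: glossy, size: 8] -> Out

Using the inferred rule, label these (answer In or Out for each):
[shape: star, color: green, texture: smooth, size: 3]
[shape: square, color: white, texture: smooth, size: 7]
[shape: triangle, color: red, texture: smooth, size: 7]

The pattern is that an item is 'In' exactly when: color is not red.
In: [shape: star, color: green, texture: smooth, size: 3], since color is green.
In: [shape: square, color: white, texture: smooth, size: 7], since color is white.
Out: [shape: triangle, color: red, texture: smooth, size: 7], since color is red.

In, In, Out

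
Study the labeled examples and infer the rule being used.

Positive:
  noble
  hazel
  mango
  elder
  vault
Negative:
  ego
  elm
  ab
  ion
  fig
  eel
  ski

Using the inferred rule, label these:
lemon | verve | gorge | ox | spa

Positive, Positive, Positive, Negative, Negative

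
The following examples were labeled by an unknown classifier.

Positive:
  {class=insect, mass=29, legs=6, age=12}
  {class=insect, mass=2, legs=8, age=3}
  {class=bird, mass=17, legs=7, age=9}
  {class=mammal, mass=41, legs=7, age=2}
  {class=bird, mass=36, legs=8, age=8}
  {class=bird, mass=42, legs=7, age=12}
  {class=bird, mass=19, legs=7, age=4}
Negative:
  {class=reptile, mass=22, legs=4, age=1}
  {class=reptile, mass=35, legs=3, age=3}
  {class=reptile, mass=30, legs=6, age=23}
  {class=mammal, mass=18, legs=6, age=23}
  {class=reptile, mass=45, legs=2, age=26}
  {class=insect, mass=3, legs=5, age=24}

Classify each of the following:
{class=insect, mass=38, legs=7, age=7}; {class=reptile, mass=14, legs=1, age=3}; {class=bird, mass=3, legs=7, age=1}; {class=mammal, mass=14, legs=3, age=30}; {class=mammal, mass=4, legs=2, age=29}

The rule appears to be: legs ≥ 5 AND age ≤ 12.

Positive, Negative, Positive, Negative, Negative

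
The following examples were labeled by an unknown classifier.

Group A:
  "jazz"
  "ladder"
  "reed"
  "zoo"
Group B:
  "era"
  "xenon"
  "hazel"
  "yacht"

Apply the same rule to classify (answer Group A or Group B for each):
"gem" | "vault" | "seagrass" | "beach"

The pattern is that an item is 'Group A' exactly when: has a double letter.
Group B: "gem", since no doubled letter.
Group B: "vault", since no doubled letter.
Group A: "seagrass", since 'ss' doubled.
Group B: "beach", since no doubled letter.

Group B, Group B, Group A, Group B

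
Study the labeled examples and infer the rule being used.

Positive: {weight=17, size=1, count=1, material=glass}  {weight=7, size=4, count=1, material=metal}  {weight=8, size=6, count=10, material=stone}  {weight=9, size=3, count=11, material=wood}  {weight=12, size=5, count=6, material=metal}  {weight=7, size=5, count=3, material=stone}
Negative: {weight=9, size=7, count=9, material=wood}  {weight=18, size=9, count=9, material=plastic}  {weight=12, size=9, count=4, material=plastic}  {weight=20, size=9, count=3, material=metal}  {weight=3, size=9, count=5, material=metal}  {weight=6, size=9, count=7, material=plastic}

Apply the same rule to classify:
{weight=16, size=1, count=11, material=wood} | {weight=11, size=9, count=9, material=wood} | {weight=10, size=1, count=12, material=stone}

The rule appears to be: size ≤ 6.
{weight=16, size=1, count=11, material=wood}: size = 1 — qualifies, so Positive. {weight=11, size=9, count=9, material=wood}: size = 9 — fails this test, so Negative. {weight=10, size=1, count=12, material=stone}: size = 1 — qualifies, so Positive.

Positive, Negative, Positive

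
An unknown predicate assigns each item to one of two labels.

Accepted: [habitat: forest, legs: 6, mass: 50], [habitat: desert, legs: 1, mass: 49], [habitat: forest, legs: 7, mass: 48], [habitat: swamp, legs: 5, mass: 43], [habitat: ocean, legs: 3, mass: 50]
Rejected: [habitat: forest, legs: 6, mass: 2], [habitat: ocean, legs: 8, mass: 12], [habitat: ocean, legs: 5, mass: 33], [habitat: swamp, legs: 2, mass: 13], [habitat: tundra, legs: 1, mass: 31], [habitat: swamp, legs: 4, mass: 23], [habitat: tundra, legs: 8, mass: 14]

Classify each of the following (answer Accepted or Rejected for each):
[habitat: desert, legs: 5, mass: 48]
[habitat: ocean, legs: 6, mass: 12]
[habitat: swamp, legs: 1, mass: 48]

Accepted, Rejected, Accepted

The distinguishing property — mass ≥ 43 — holds for all the 'Accepted' cases and none of the 'Rejected' cases.
[habitat: desert, legs: 5, mass: 48]: mass = 48, satisfies this → Accepted.
[habitat: ocean, legs: 6, mass: 12]: mass = 12, fails the rule → Rejected.
[habitat: swamp, legs: 1, mass: 48]: mass = 48, satisfies this → Accepted.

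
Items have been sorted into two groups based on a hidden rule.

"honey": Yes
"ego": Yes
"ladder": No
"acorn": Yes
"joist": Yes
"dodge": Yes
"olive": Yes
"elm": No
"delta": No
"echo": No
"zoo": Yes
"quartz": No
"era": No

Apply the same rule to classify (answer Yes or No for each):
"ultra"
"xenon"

'Yes' ⟺ odd length AND contains 'o'.
"ultra" — length 5, no 'o', hence No. "xenon" — length 5, has 'o', hence Yes.

No, Yes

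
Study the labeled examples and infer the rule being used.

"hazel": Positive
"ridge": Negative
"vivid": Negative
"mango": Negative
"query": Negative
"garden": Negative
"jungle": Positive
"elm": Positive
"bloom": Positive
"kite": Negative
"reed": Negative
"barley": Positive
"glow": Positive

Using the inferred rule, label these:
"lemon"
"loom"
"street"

Positive, Positive, Negative

Looking at the examples, the only property every 'Positive' case has and every 'Negative' case lacks is: contains 'l'.
"lemon": has 'l', passes → Positive.
"loom": has 'l', passes → Positive.
"street": no 'l', does not satisfy this → Negative.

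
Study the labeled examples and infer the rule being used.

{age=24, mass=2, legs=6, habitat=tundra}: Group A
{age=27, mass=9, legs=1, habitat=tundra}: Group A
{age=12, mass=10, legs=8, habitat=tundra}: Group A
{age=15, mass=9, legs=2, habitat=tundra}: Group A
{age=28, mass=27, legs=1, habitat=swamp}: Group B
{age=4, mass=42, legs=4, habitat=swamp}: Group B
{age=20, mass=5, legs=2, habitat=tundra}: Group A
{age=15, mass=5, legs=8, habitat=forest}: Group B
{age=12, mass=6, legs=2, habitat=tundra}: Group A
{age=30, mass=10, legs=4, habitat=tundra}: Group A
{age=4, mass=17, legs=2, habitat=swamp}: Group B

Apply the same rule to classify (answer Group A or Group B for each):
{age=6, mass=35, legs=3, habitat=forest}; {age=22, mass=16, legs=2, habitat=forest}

Group B, Group B

Comparing the two groups points to one rule — habitat is tundra.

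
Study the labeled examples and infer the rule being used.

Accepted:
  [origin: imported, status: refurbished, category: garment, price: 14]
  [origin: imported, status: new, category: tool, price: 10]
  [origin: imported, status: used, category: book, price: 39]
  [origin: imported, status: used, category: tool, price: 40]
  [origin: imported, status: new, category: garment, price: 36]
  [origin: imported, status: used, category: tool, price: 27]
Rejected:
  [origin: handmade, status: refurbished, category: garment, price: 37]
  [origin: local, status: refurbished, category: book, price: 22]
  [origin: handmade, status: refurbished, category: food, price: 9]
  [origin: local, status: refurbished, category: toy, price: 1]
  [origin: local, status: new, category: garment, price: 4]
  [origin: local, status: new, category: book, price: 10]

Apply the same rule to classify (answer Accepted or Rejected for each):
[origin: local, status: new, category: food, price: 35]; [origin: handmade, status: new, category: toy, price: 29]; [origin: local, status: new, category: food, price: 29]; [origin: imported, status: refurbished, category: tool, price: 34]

The distinguishing property — origin is imported — holds for all the 'Accepted' cases and none of the 'Rejected' cases.
[origin: local, status: new, category: food, price: 35] → origin is local → Rejected.
[origin: handmade, status: new, category: toy, price: 29] → origin is handmade → Rejected.
[origin: local, status: new, category: food, price: 29] → origin is local → Rejected.
[origin: imported, status: refurbished, category: tool, price: 34] → origin is imported → Accepted.

Rejected, Rejected, Rejected, Accepted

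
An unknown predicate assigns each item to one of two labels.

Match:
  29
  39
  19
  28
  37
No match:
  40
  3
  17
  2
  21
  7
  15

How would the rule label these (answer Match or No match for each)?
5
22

No match, No match

One predicate separates the groups cleanly: digit sum ≥ 9.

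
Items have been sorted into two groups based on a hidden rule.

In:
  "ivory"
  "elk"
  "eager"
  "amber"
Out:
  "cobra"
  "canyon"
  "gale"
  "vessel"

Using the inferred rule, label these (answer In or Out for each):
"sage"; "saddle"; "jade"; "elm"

A rule that fits every label: starts with a vowel — true of each 'In' example, false of each 'Out' one.
"sage" — starts with 's', hence Out.
"saddle" — starts with 's', hence Out.
"jade" — starts with 'j', hence Out.
"elm" — starts with 'e', hence In.

Out, Out, Out, In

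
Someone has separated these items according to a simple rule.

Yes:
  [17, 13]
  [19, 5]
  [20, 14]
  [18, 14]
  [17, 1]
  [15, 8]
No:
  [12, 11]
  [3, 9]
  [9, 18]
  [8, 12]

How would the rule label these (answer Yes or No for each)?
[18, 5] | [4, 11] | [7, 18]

The pattern is that an item is 'Yes' exactly when: first ≥ 13.
[18, 5]: Yes (first 18).
[4, 11]: No (first 4).
[7, 18]: No (first 7).

Yes, No, No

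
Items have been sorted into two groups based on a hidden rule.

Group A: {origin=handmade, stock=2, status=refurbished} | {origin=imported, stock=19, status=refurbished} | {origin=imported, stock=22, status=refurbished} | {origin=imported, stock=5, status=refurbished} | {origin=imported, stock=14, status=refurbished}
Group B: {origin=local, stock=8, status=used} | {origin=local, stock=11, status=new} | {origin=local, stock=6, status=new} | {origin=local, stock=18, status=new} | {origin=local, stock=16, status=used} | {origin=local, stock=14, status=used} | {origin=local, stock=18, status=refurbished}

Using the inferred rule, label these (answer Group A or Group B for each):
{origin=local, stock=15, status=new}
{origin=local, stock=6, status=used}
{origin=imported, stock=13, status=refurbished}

Group B, Group B, Group A

The common property of the 'Group A' items is: origin is not local. No 'Group B' item has it.
{origin=local, stock=15, status=new} → origin is local → Group B.
{origin=local, stock=6, status=used} → origin is local → Group B.
{origin=imported, stock=13, status=refurbished} → origin is imported → Group A.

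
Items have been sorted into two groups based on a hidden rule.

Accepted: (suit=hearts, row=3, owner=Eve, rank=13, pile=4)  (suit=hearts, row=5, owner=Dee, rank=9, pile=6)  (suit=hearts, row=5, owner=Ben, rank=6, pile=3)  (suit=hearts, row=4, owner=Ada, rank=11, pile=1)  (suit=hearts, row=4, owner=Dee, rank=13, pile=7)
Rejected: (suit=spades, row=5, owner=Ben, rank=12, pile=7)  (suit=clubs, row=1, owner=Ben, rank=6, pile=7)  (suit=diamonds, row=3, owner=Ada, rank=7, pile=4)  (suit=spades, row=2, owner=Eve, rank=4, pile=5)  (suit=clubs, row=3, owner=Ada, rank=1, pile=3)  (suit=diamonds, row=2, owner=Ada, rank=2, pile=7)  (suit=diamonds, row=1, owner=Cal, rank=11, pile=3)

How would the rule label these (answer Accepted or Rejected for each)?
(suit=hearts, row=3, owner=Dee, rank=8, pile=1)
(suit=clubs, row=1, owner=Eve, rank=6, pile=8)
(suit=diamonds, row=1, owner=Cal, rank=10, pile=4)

Accepted, Rejected, Rejected

The classifier is using: suit is hearts.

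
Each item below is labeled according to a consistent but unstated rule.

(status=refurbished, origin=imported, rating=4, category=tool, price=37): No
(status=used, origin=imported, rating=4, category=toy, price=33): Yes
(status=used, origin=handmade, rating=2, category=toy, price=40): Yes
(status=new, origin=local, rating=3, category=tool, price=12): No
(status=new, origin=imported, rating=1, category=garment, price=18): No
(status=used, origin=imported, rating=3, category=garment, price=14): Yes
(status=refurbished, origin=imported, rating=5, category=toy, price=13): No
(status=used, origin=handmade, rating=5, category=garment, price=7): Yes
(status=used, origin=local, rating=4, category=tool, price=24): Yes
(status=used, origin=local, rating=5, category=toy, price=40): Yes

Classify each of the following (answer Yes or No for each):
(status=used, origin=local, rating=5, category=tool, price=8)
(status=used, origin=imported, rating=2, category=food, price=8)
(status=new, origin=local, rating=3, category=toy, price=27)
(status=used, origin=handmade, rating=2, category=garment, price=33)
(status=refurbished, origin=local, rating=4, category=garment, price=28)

Yes, Yes, No, Yes, No

The rule appears to be: status is used.
Yes: (status=used, origin=local, rating=5, category=tool, price=8), since status is used.
Yes: (status=used, origin=imported, rating=2, category=food, price=8), since status is used.
No: (status=new, origin=local, rating=3, category=toy, price=27), since status is new.
Yes: (status=used, origin=handmade, rating=2, category=garment, price=33), since status is used.
No: (status=refurbished, origin=local, rating=4, category=garment, price=28), since status is refurbished.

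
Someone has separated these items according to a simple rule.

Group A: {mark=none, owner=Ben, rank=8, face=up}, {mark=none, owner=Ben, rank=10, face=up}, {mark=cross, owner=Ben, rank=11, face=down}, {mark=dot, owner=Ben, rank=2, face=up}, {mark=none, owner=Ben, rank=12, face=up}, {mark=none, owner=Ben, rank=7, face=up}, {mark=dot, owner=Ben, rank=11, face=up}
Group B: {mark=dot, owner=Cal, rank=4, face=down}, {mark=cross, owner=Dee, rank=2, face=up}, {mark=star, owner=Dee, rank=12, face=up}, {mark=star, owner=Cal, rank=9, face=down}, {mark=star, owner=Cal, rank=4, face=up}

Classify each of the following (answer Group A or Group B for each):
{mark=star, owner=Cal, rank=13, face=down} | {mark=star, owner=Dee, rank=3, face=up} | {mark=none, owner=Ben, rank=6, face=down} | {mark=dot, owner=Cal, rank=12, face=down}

Looking at the examples, the only property every 'Group A' case has and every 'Group B' case lacks is: owner is Ben.
{mark=star, owner=Cal, rank=13, face=down}: owner is Cal — doesn't qualify, so Group B. {mark=star, owner=Dee, rank=3, face=up}: owner is Dee — doesn't qualify, so Group B. {mark=none, owner=Ben, rank=6, face=down}: owner is Ben — qualifies, so Group A. {mark=dot, owner=Cal, rank=12, face=down}: owner is Cal — doesn't qualify, so Group B.

Group B, Group B, Group A, Group B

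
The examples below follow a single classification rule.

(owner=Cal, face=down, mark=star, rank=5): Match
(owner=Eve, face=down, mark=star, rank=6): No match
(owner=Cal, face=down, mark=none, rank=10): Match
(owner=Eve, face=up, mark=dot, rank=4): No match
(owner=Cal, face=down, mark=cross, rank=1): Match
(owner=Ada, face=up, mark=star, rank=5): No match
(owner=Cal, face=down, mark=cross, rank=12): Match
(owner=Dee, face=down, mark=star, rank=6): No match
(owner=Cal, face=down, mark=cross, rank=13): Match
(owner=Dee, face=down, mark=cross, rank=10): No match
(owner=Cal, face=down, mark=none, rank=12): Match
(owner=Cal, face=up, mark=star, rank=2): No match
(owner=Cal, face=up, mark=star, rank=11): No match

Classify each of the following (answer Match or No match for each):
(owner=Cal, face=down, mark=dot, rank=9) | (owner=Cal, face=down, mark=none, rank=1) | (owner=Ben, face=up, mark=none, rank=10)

A rule that fits every label: face is down AND owner is Cal — true of each 'Match' example, false of each 'No match' one.
(owner=Cal, face=down, mark=dot, rank=9): face is down, owner is Cal — meets the rule, so Match.
(owner=Cal, face=down, mark=none, rank=1): face is down, owner is Cal — meets the rule, so Match.
(owner=Ben, face=up, mark=none, rank=10): face is up, owner is Ben — does not satisfy this, so No match.

Match, Match, No match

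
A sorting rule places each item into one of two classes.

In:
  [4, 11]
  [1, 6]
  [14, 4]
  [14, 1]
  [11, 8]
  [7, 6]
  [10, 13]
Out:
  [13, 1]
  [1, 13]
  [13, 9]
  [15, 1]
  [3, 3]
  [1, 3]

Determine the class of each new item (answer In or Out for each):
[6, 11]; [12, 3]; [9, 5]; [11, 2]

The classifier is using: product is even.
[6, 11]: 6·11 = 66, satisfies this → In. [12, 3]: 12·3 = 36, satisfies this → In. [9, 5]: 9·5 = 45, does not fit → Out. [11, 2]: 11·2 = 22, satisfies this → In.

In, In, Out, In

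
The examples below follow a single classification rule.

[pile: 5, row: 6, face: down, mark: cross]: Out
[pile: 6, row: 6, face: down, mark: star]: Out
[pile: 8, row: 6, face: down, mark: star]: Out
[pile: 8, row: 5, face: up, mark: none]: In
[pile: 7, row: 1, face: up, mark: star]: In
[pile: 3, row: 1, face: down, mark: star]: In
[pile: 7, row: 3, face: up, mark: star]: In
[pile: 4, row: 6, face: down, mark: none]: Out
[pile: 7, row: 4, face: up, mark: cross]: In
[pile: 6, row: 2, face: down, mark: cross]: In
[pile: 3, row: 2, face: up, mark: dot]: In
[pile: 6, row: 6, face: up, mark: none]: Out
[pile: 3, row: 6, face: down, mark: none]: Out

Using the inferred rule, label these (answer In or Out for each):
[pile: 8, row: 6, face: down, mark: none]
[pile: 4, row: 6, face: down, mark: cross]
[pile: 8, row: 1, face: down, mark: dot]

Out, Out, In

The distinguishing property — row ≤ 5 — holds for all the 'In' cases and none of the 'Out' cases.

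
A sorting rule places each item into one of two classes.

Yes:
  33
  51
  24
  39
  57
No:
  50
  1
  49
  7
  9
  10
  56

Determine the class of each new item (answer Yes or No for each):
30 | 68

All 'Yes' examples share one property — multiple of 3 AND at least 10 — and every 'No' example lacks it.

Yes, No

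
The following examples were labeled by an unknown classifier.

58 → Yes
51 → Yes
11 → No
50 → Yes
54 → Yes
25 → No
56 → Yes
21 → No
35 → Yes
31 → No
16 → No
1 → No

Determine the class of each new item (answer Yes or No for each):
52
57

All 'Yes' examples share one property — at least 35 — and every 'No' example lacks it.
52: Yes (52 ≥ 35).
57: Yes (57 ≥ 35).

Yes, Yes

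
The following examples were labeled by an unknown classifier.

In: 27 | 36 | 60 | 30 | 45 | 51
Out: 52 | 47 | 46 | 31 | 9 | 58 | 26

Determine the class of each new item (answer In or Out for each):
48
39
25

The pattern is that an item is 'In' exactly when: multiple of 3 AND at least 26.

In, In, Out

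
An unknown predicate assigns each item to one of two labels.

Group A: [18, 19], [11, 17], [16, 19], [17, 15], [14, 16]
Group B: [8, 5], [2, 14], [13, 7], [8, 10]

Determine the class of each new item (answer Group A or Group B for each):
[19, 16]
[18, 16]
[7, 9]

Group A, Group A, Group B

The classifier is using: sum ≥ 28.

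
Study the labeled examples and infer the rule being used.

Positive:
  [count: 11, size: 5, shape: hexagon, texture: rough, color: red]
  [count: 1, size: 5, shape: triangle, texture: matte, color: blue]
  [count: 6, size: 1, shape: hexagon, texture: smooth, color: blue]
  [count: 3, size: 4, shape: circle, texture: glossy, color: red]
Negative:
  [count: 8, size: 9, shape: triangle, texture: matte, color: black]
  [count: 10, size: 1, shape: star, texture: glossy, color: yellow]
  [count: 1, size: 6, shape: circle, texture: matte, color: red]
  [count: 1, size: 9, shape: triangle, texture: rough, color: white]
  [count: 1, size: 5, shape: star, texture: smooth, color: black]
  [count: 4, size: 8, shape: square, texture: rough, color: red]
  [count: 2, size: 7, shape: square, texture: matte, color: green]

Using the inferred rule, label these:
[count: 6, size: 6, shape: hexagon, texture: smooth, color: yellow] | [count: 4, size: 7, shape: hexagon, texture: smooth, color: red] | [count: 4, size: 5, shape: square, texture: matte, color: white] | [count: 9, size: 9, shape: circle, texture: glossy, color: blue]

A rule that fits every label: shape is not star AND size ≤ 5 — true of each 'Positive' example, false of each 'Negative' one.
[count: 6, size: 6, shape: hexagon, texture: smooth, color: yellow]: shape is hexagon, size = 6 — doesn't match, so Negative.
[count: 4, size: 7, shape: hexagon, texture: smooth, color: red]: shape is hexagon, size = 7 — doesn't match, so Negative.
[count: 4, size: 5, shape: square, texture: matte, color: white]: shape is square, size = 5 — has this property, so Positive.
[count: 9, size: 9, shape: circle, texture: glossy, color: blue]: shape is circle, size = 9 — doesn't match, so Negative.

Negative, Negative, Positive, Negative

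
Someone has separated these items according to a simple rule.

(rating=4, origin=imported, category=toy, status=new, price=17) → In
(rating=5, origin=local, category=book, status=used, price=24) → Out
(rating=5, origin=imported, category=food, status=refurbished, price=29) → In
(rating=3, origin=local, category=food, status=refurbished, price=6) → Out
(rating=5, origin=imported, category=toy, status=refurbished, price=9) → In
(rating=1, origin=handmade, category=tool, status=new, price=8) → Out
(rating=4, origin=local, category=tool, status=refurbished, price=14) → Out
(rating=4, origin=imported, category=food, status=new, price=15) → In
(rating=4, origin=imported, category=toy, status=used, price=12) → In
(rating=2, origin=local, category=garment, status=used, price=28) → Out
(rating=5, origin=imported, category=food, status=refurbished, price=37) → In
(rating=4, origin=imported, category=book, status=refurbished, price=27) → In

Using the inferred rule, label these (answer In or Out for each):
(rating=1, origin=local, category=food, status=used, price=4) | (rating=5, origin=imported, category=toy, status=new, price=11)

The pattern is that an item is 'In' exactly when: origin is imported.
(rating=1, origin=local, category=food, status=used, price=4): origin is local — doesn't qualify, so Out.
(rating=5, origin=imported, category=toy, status=new, price=11): origin is imported — fits, so In.

Out, In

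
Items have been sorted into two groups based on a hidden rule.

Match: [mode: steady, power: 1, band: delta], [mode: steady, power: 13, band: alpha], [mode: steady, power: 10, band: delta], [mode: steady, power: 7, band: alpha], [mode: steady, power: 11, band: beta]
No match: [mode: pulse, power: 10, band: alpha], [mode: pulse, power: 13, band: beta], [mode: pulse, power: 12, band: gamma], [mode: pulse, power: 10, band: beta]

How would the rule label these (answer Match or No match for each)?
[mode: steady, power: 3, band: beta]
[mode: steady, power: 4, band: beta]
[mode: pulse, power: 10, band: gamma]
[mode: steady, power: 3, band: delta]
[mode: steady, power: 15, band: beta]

The simplest hypothesis consistent with all the labels is: mode is steady.
[mode: steady, power: 3, band: beta]: mode is steady — has this property, so Match.
[mode: steady, power: 4, band: beta]: mode is steady — has this property, so Match.
[mode: pulse, power: 10, band: gamma]: mode is pulse — lacks this property, so No match.
[mode: steady, power: 3, band: delta]: mode is steady — has this property, so Match.
[mode: steady, power: 15, band: beta]: mode is steady — has this property, so Match.

Match, Match, No match, Match, Match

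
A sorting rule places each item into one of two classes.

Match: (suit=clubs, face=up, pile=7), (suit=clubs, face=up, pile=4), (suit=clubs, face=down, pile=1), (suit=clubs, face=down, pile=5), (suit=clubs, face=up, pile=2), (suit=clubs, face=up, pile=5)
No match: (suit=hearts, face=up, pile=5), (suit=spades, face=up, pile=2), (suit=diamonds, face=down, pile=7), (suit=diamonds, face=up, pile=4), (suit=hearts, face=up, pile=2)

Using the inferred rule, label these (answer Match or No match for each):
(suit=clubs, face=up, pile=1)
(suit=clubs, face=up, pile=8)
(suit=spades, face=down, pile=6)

Match, Match, No match

The classifier is using: suit is clubs.
(suit=clubs, face=up, pile=1) — suit is clubs, hence Match.
(suit=clubs, face=up, pile=8) — suit is clubs, hence Match.
(suit=spades, face=down, pile=6) — suit is spades, hence No match.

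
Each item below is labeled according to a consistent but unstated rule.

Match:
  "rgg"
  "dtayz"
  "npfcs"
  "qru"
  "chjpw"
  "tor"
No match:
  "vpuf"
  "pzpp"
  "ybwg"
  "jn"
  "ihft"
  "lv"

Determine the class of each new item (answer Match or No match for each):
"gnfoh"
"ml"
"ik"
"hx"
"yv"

Match, No match, No match, No match, No match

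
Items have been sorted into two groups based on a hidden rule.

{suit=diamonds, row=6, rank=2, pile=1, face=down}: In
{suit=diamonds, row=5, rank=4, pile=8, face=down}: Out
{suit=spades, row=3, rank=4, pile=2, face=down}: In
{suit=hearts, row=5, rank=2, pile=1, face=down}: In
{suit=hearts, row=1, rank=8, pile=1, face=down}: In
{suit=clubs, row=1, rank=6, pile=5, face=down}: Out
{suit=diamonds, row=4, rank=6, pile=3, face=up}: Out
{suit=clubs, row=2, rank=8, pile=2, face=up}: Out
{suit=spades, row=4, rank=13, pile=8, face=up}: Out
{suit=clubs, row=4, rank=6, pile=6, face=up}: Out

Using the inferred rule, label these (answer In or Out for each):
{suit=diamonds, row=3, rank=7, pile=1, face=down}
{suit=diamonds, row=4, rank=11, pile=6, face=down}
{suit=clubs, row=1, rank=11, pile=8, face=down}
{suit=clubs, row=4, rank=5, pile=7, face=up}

'In' ⟺ face is down AND pile ≤ 2.
{suit=diamonds, row=3, rank=7, pile=1, face=down} → face is down, pile = 1 → In.
{suit=diamonds, row=4, rank=11, pile=6, face=down} → face is down, pile = 6 → Out.
{suit=clubs, row=1, rank=11, pile=8, face=down} → face is down, pile = 8 → Out.
{suit=clubs, row=4, rank=5, pile=7, face=up} → face is up, pile = 7 → Out.

In, Out, Out, Out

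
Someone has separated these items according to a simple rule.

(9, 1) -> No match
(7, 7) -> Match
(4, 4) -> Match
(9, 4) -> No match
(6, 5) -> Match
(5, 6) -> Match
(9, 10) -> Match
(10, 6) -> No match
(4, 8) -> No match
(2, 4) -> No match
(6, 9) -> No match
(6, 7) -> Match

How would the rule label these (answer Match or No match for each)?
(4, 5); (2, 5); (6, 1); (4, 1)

Match, No match, No match, No match

A rule that fits every label: |first − second| ≤ 1 — true of each 'Match' example, false of each 'No match' one.
(4, 5) — |4−5| = 1, hence Match.
(2, 5) — |2−5| = 3, hence No match.
(6, 1) — |6−1| = 5, hence No match.
(4, 1) — |4−1| = 3, hence No match.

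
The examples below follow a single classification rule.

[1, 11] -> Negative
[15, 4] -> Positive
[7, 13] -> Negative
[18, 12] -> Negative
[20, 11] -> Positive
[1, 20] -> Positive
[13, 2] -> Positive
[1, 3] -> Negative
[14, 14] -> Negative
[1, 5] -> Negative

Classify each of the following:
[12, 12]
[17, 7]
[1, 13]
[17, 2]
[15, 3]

Negative, Negative, Negative, Positive, Negative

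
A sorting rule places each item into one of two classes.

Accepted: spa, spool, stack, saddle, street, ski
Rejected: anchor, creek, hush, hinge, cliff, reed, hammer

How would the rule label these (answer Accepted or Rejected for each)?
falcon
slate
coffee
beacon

Rejected, Accepted, Rejected, Rejected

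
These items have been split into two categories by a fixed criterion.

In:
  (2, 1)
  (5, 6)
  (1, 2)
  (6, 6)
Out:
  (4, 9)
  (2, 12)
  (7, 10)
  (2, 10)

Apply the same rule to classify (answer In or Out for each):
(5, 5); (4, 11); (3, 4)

In, Out, In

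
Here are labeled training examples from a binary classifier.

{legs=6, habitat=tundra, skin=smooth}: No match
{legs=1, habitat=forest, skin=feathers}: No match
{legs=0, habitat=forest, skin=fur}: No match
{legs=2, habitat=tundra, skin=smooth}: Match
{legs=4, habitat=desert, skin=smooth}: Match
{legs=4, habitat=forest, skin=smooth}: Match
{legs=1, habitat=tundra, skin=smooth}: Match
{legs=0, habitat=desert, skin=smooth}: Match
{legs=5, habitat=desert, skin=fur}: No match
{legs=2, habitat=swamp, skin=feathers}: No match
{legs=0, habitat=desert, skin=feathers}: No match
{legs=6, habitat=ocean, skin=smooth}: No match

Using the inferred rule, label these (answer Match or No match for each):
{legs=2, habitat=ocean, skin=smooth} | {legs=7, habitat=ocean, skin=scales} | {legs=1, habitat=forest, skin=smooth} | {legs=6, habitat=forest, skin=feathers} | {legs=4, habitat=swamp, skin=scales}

Match, No match, Match, No match, No match

The classifier is using: skin is smooth AND legs ≤ 4.
{legs=2, habitat=ocean, skin=smooth}: Match (skin is smooth, legs = 2). {legs=7, habitat=ocean, skin=scales}: No match (skin is scales, legs = 7). {legs=1, habitat=forest, skin=smooth}: Match (skin is smooth, legs = 1). {legs=6, habitat=forest, skin=feathers}: No match (skin is feathers, legs = 6). {legs=4, habitat=swamp, skin=scales}: No match (skin is scales, legs = 4).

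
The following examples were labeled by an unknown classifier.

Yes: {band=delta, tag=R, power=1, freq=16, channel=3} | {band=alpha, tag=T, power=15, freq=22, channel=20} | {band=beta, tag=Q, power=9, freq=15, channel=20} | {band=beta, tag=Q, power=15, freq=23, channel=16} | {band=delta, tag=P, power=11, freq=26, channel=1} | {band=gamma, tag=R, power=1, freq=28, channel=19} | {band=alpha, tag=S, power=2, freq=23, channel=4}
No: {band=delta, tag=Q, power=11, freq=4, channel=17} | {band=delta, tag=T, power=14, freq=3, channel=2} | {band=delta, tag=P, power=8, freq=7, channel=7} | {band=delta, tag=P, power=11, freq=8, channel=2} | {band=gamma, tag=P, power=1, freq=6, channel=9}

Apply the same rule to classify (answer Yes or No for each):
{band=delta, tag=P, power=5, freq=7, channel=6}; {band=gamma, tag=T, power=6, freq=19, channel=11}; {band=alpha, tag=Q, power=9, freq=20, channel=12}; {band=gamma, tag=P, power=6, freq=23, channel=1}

No, Yes, Yes, Yes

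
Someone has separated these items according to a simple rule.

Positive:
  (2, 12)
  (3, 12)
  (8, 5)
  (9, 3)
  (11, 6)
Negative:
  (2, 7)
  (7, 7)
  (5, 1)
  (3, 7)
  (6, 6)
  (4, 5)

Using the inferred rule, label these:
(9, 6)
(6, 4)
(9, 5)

Positive, Negative, Positive

The pattern is that an item is 'Positive' exactly when: max ≥ 8.
(9, 6) → max 9 → Positive.
(6, 4) → max 6 → Negative.
(9, 5) → max 9 → Positive.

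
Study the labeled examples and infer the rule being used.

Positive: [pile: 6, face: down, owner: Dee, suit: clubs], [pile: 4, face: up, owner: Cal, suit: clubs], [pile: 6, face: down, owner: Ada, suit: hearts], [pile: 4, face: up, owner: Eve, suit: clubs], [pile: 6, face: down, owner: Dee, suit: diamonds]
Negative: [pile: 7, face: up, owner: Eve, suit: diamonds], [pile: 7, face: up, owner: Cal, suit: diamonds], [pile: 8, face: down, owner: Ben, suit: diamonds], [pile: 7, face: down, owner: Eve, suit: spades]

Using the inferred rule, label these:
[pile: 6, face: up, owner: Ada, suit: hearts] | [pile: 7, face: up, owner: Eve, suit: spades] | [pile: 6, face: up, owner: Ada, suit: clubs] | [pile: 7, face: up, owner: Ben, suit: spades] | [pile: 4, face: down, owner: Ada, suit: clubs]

A rule that fits every label: pile ≤ 6 — true of each 'Positive' example, false of each 'Negative' one.
[pile: 6, face: up, owner: Ada, suit: hearts] — pile = 6, hence Positive.
[pile: 7, face: up, owner: Eve, suit: spades] — pile = 7, hence Negative.
[pile: 6, face: up, owner: Ada, suit: clubs] — pile = 6, hence Positive.
[pile: 7, face: up, owner: Ben, suit: spades] — pile = 7, hence Negative.
[pile: 4, face: down, owner: Ada, suit: clubs] — pile = 4, hence Positive.

Positive, Negative, Positive, Negative, Positive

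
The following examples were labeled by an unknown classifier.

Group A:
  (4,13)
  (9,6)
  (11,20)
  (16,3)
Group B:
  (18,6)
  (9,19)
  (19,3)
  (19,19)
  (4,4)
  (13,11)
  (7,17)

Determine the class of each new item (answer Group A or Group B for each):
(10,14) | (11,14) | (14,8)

Group B, Group A, Group B

The common property of the 'Group A' items is: sum is odd. No 'Group B' item has it.
(10,14) — 10+14 = 24, hence Group B.
(11,14) — 11+14 = 25, hence Group A.
(14,8) — 14+8 = 22, hence Group B.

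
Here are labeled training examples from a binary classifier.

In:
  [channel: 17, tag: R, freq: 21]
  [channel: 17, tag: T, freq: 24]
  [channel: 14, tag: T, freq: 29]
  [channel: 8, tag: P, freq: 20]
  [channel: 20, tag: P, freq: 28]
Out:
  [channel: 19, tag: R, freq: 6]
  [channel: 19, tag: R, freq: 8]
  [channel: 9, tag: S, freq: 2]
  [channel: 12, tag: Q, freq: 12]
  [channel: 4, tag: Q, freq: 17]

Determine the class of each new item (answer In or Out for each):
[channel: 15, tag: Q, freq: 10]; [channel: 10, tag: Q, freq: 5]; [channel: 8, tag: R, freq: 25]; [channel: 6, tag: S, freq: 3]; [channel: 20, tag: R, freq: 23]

Out, Out, In, Out, In

Every 'In' example satisfies: freq ≥ 20. None of the 'Out' examples do.
Out: [channel: 15, tag: Q, freq: 10], since freq = 10. Out: [channel: 10, tag: Q, freq: 5], since freq = 5. In: [channel: 8, tag: R, freq: 25], since freq = 25. Out: [channel: 6, tag: S, freq: 3], since freq = 3. In: [channel: 20, tag: R, freq: 23], since freq = 23.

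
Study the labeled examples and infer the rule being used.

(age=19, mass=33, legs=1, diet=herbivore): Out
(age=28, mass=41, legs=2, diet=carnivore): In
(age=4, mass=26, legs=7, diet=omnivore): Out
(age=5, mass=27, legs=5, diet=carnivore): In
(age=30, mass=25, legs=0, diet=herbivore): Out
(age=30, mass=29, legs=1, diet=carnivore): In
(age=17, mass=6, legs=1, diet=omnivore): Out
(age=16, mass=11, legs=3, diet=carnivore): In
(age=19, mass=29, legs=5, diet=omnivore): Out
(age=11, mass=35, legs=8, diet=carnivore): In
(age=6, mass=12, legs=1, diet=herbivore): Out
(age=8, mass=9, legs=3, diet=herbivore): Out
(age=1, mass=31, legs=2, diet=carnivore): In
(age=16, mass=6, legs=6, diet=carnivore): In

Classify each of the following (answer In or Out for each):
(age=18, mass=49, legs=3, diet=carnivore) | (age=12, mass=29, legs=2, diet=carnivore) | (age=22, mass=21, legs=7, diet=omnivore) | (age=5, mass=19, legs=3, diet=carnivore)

In, In, Out, In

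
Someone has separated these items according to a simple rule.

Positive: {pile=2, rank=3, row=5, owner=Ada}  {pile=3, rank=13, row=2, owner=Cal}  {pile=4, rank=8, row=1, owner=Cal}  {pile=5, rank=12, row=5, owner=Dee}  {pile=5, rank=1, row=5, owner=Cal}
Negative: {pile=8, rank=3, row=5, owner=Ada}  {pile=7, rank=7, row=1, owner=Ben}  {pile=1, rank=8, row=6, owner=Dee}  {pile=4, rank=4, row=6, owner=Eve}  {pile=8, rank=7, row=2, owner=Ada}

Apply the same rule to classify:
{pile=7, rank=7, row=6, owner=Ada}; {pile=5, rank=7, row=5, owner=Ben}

Negative, Positive

The distinguishing property — pile ≤ 5 AND row ≤ 5 — holds for all the 'Positive' cases and none of the 'Negative' cases.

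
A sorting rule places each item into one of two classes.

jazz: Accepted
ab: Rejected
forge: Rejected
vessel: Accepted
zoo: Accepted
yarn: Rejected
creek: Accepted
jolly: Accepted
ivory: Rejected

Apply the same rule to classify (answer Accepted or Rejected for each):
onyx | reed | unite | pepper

All 'Accepted' examples share one property — has a double letter — and every 'Rejected' example lacks it.
onyx: no doubled letter — lacks this property, so Rejected.
reed: 'ee' doubled — satisfies this, so Accepted.
unite: no doubled letter — lacks this property, so Rejected.
pepper: 'pp' doubled — satisfies this, so Accepted.

Rejected, Accepted, Rejected, Accepted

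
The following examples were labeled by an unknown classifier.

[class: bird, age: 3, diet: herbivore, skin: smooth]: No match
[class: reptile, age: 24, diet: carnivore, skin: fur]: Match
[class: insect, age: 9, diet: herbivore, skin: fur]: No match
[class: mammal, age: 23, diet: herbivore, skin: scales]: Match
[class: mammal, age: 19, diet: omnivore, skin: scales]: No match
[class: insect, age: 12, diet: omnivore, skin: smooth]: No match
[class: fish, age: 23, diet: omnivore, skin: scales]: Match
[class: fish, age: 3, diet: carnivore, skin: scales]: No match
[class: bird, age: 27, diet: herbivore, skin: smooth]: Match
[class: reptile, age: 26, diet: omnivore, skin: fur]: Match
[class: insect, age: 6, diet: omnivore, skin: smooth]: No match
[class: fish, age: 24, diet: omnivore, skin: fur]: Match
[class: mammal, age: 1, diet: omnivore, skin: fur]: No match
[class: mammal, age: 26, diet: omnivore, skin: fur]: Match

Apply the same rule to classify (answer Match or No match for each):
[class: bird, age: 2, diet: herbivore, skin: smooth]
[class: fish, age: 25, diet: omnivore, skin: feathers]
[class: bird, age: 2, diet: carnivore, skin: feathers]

No match, Match, No match

One predicate separates the groups cleanly: age ≥ 23.
[class: bird, age: 2, diet: herbivore, skin: smooth]: No match (age = 2). [class: fish, age: 25, diet: omnivore, skin: feathers]: Match (age = 25). [class: bird, age: 2, diet: carnivore, skin: feathers]: No match (age = 2).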